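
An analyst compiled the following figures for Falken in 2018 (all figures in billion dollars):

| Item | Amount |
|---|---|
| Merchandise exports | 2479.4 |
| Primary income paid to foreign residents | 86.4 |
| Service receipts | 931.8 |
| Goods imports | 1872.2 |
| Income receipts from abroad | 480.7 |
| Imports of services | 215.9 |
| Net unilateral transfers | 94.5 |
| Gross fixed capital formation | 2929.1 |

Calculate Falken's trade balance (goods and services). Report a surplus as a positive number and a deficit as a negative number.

Goods balance = 2479.4 - 1872.2 = 607.2
Services balance = 931.8 - 215.9 = 715.9
Trade balance (goods + services) = 607.2 + 715.9 = 1323.1

1323.1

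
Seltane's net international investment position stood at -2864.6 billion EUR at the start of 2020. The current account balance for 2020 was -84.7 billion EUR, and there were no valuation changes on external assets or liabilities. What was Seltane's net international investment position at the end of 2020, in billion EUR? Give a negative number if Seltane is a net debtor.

With no valuation effects, change in NIIP = current account = -84.7
End-of-year NIIP = -2864.6 + (-84.7) = -2949.3

-2949.3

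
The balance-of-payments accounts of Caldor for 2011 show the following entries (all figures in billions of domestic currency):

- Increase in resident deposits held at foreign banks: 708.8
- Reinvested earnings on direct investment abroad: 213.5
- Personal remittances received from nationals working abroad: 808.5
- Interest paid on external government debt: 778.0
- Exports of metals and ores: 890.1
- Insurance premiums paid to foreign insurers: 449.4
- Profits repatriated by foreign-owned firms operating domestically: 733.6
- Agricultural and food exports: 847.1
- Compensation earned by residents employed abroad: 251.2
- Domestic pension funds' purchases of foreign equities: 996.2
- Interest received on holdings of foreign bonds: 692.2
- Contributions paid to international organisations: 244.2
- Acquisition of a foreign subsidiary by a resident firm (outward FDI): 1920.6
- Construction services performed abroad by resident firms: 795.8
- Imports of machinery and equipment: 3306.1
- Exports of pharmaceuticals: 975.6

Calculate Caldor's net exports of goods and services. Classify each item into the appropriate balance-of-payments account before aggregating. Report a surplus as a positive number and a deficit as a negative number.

Goods: 975.6 - 3306.1 + 847.1 + 890.1 = -593.3
Services: 795.8 - 449.4 = 346.4
Trade balance = -593.3 + 346.4 = -246.9
(Excluded from the trade balance — financial account: increase in resident deposits held at foreign banks 708.8, domestic pension funds' purchases of foreign equities 996.2, acquisition of a foreign subsidiary by a resident firm (outward FDI) 1920.6; primary income: reinvested earnings on direct investment abroad 213.5, interest paid on external government debt 778.0, profits repatriated by foreign-owned firms operating domestically 733.6, compensation earned by residents employed abroad 251.2, interest received on holdings of foreign bonds 692.2; secondary income: personal remittances received from nationals working abroad 808.5, contributions paid to international organisations 244.2.)

-246.9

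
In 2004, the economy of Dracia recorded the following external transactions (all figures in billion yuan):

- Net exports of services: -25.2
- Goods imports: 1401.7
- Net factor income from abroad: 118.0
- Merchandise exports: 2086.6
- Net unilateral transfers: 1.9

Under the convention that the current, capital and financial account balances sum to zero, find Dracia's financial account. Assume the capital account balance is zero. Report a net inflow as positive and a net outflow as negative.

Goods balance = 2086.6 - 1401.7 = 684.9
Services balance = -25.2
Trade balance (goods + services) = 684.9 + (-25.2) = 659.7
Net primary income = 118.0
Net secondary income = 1.9
Current account = 659.7 + 118.0 + 1.9 = 779.6
Financial account = -(779.6) = -779.6

-779.6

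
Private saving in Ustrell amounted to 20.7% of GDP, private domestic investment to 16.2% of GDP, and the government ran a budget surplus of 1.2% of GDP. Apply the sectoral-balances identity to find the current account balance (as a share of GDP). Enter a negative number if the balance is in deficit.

By the sectoral-balances identity, CA = (S_private - I) + (T - G).
Private balance = 20.7 - 16.2 = 4.5
Government balance (T - G) = 1.2
CA = 4.5 + 1.2 = 5.7

5.7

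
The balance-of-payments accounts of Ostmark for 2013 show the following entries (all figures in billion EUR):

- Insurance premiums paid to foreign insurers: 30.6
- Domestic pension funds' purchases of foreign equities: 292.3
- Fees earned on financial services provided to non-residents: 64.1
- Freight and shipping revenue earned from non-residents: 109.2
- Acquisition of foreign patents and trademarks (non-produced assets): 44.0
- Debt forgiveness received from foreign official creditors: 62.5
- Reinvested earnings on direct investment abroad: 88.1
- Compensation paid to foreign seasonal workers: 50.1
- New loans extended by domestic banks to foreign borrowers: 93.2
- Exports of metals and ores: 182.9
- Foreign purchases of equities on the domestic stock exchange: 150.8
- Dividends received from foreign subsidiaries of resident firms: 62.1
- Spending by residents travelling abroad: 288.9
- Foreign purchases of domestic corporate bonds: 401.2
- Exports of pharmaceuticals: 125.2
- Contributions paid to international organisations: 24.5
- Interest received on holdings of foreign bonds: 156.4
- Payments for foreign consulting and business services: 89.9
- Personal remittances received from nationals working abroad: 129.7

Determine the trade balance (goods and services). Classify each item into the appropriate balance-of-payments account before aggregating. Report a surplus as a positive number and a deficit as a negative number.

72.0

Goods: 182.9 + 125.2 = 308.1
Services: -89.9 - 288.9 - 30.6 + 109.2 + 64.1 = -236.1
Trade balance = 308.1 + (-236.1) = 72.0
(Excluded from the trade balance — financial account: domestic pension funds' purchases of foreign equities 292.3, new loans extended by domestic banks to foreign borrowers 93.2, foreign purchases of equities on the domestic stock exchange 150.8, foreign purchases of domestic corporate bonds 401.2; capital account: acquisition of foreign patents and trademarks (non-produced assets) 44.0, debt forgiveness received from foreign official creditors 62.5; primary income: reinvested earnings on direct investment abroad 88.1, compensation paid to foreign seasonal workers 50.1, dividends received from foreign subsidiaries of resident firms 62.1, interest received on holdings of foreign bonds 156.4; secondary income: contributions paid to international organisations 24.5, personal remittances received from nationals working abroad 129.7.)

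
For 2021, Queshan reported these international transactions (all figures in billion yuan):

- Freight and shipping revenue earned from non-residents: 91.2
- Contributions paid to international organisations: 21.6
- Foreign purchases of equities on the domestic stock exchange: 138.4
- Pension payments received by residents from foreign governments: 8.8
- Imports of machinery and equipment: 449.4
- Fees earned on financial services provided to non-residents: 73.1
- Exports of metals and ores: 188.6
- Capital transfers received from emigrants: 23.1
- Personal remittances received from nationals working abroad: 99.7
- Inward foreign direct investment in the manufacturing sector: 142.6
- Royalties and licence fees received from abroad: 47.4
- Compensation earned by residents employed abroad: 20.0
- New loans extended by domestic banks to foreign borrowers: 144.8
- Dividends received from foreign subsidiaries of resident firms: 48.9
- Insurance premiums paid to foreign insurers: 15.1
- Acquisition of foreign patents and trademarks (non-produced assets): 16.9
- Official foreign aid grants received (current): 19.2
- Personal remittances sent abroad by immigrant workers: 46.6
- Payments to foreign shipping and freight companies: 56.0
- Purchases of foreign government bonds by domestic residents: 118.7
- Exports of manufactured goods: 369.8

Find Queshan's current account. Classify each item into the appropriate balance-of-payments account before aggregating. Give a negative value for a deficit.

Goods: 188.6 + 369.8 - 449.4 = 109.0
Services: 73.1 - 15.1 - 56.0 + 47.4 + 91.2 = 140.6
Primary income: 20.0 + 48.9 = 68.9
Secondary income: 99.7 - 46.6 + 8.8 + 19.2 - 21.6 = 59.5
Current account = 109.0 + 140.6 + 68.9 + 59.5 = 378.0
(Excluded from the current account — financial account: foreign purchases of equities on the domestic stock exchange 138.4, inward foreign direct investment in the manufacturing sector 142.6, new loans extended by domestic banks to foreign borrowers 144.8, purchases of foreign government bonds by domestic residents 118.7; capital account: capital transfers received from emigrants 23.1, acquisition of foreign patents and trademarks (non-produced assets) 16.9.)

378.0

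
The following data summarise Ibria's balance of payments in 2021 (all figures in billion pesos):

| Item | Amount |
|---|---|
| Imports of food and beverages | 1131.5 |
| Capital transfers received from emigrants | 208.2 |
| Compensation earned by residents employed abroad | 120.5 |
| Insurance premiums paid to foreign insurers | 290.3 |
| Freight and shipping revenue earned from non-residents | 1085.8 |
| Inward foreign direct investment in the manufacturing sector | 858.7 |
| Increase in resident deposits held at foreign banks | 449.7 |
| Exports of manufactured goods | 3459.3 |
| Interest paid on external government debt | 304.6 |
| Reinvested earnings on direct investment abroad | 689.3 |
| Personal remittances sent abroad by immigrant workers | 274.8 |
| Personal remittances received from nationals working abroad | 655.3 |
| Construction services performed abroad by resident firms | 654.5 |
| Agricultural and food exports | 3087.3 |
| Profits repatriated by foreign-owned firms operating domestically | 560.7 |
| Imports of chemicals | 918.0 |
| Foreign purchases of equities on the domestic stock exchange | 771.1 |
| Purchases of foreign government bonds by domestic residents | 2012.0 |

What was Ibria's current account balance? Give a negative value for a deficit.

6272.1

Goods: -918.0 + 3459.3 + 3087.3 - 1131.5 = 4497.1
Services: 1085.8 + 654.5 - 290.3 = 1450.0
Primary income: 120.5 + 689.3 - 304.6 - 560.7 = -55.5
Secondary income: -274.8 + 655.3 = 380.5
Current account = 4497.1 + 1450.0 + (-55.5) + 380.5 = 6272.1
(Excluded from the current account — capital account: capital transfers received from emigrants 208.2; financial account: inward foreign direct investment in the manufacturing sector 858.7, increase in resident deposits held at foreign banks 449.7, foreign purchases of equities on the domestic stock exchange 771.1, purchases of foreign government bonds by domestic residents 2012.0.)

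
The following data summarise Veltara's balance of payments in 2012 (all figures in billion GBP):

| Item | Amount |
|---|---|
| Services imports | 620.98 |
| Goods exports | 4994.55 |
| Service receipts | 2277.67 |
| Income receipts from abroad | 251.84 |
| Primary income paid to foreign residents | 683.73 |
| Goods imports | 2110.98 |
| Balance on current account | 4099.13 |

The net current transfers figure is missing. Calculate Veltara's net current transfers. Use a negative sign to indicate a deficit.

Current account = goods balance + services balance + net primary income + net secondary income
Sum of the known components = 4108.37
Net current transfers = CA - (known components) = 4099.13 - 4108.37 = -9.24

-9.24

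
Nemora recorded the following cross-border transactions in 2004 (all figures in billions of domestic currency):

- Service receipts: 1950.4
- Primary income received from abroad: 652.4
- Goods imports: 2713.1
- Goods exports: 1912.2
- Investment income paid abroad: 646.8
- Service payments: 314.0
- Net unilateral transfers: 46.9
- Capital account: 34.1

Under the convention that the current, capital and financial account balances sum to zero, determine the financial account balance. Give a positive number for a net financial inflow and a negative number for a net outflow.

-922.1

Goods balance = 1912.2 - 2713.1 = -800.9
Services balance = 1950.4 - 314.0 = 1636.4
Trade balance (goods + services) = -800.9 + 1636.4 = 835.5
Net primary income = 652.4 - 646.8 = 5.6
Net secondary income = 46.9
Current account = 835.5 + 5.6 + 46.9 = 888.0
Financial account = -(888.0 + 34.1) = -922.1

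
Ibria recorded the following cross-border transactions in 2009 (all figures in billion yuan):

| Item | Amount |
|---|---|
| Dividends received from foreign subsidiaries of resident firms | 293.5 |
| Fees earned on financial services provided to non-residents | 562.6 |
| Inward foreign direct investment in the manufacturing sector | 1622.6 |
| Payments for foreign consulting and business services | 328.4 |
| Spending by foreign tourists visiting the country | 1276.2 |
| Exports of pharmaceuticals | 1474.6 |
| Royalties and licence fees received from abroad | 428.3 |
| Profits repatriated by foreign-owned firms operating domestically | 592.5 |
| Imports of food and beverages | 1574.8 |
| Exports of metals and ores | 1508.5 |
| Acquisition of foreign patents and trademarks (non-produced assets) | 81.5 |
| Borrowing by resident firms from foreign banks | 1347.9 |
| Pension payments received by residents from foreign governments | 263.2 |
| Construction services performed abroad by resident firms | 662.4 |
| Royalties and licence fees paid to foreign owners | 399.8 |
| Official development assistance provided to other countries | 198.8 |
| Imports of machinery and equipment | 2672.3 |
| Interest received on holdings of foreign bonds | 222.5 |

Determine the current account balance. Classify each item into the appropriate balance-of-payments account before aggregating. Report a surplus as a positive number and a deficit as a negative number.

925.2

Goods: -2672.3 + 1508.5 - 1574.8 + 1474.6 = -1264.0
Services: 562.6 + 428.3 - 399.8 - 328.4 + 662.4 + 1276.2 = 2201.3
Primary income: 222.5 + 293.5 - 592.5 = -76.5
Secondary income: 263.2 - 198.8 = 64.4
Current account = (-1264.0) + 2201.3 + (-76.5) + 64.4 = 925.2
(Excluded from the current account — financial account: inward foreign direct investment in the manufacturing sector 1622.6, borrowing by resident firms from foreign banks 1347.9; capital account: acquisition of foreign patents and trademarks (non-produced assets) 81.5.)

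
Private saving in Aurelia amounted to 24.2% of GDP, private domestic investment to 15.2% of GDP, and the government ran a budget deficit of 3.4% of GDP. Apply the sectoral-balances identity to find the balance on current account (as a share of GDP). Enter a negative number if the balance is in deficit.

5.6

By the sectoral-balances identity, CA = (S_private - I) + (T - G).
Private balance = 24.2 - 15.2 = 9.0
Government balance (T - G) = -3.4
CA = 9.0 + (-3.4) = 5.6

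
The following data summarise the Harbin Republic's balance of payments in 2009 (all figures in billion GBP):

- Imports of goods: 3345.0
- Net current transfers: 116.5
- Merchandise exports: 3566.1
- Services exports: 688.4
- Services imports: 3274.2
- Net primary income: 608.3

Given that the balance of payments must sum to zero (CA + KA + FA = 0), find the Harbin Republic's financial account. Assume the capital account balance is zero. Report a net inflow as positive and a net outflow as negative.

1639.9

Goods balance = 3566.1 - 3345.0 = 221.1
Services balance = 688.4 - 3274.2 = -2585.8
Trade balance (goods + services) = 221.1 + (-2585.8) = -2364.7
Net primary income = 608.3
Net secondary income = 116.5
Current account = -2364.7 + 608.3 + 116.5 = -1639.9
Financial account = -(-1639.9) = 1639.9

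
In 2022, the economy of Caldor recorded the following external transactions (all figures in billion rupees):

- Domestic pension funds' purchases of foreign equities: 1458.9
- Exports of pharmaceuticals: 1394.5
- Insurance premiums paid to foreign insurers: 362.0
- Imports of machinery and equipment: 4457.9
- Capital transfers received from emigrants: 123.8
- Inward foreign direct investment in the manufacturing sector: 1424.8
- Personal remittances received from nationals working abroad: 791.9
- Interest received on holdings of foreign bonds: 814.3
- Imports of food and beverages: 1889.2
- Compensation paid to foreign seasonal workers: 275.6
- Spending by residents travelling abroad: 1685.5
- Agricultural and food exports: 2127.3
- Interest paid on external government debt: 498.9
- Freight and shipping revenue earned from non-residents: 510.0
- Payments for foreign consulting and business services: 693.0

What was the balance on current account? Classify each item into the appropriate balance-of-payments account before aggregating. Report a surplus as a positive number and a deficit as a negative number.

Goods: -4457.9 + 2127.3 + 1394.5 - 1889.2 = -2825.3
Services: -693.0 - 1685.5 - 362.0 + 510.0 = -2230.5
Primary income: -498.9 - 275.6 + 814.3 = 39.8
Secondary income: 791.9
Current account = (-2825.3) + (-2230.5) + 39.8 + 791.9 = -4224.1
(Excluded from the current account — financial account: domestic pension funds' purchases of foreign equities 1458.9, inward foreign direct investment in the manufacturing sector 1424.8; capital account: capital transfers received from emigrants 123.8.)

-4224.1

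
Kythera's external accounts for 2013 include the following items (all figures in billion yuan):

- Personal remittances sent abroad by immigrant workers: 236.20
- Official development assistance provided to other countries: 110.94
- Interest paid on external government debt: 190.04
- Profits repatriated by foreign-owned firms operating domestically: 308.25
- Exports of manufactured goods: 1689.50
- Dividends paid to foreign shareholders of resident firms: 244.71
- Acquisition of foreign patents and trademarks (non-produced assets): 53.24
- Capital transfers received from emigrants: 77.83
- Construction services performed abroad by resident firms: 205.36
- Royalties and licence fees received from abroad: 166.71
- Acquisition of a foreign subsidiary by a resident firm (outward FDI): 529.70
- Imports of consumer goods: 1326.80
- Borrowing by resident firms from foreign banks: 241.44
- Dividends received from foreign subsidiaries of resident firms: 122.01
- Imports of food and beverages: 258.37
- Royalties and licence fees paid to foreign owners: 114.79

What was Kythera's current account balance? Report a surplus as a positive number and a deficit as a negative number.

Goods: -1326.80 + 1689.50 - 258.37 = 104.33
Services: 166.71 - 114.79 + 205.36 = 257.28
Primary income: 122.01 - 190.04 - 308.25 - 244.71 = -620.99
Secondary income: -236.20 - 110.94 = -347.14
Current account = 104.33 + 257.28 + (-620.99) + (-347.14) = -606.52
(Excluded from the current account — capital account: acquisition of foreign patents and trademarks (non-produced assets) 53.24, capital transfers received from emigrants 77.83; financial account: acquisition of a foreign subsidiary by a resident firm (outward FDI) 529.70, borrowing by resident firms from foreign banks 241.44.)

-606.52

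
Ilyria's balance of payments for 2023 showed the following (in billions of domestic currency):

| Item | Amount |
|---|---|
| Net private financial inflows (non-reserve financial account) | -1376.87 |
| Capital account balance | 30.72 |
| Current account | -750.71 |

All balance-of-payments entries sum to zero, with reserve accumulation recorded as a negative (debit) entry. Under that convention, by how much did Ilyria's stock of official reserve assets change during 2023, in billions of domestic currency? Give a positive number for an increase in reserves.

-2096.86

Official reserve transactions balance = -((-750.71) + 30.72 + (-1376.87)) = 2096.86
An accumulation of reserves is recorded as a debit (negative entry), so the change in the stock of reserves is the negative of that balance.
Change in official reserves = -(2096.86) = -2096.86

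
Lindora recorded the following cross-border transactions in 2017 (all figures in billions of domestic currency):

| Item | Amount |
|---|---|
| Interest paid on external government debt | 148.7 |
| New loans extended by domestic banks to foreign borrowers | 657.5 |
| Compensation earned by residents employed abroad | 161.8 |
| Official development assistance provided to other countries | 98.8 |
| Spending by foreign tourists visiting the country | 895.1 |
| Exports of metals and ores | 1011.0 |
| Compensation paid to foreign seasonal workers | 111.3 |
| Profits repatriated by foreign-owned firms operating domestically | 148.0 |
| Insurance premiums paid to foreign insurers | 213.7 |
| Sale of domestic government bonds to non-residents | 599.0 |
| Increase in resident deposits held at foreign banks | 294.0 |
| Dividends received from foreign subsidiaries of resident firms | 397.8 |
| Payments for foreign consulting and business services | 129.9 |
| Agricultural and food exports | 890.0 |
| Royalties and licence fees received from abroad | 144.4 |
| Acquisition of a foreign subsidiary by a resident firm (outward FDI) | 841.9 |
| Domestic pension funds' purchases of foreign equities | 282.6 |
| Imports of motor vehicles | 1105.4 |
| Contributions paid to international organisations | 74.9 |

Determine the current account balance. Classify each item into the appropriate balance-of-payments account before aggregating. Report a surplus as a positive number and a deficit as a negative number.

1469.4

Goods: 890.0 + 1011.0 - 1105.4 = 795.6
Services: 895.1 - 213.7 - 129.9 + 144.4 = 695.9
Primary income: -111.3 + 397.8 - 148.7 - 148.0 + 161.8 = 151.6
Secondary income: -98.8 - 74.9 = -173.7
Current account = 795.6 + 695.9 + 151.6 + (-173.7) = 1469.4
(Excluded from the current account — financial account: new loans extended by domestic banks to foreign borrowers 657.5, sale of domestic government bonds to non-residents 599.0, increase in resident deposits held at foreign banks 294.0, acquisition of a foreign subsidiary by a resident firm (outward FDI) 841.9, domestic pension funds' purchases of foreign equities 282.6.)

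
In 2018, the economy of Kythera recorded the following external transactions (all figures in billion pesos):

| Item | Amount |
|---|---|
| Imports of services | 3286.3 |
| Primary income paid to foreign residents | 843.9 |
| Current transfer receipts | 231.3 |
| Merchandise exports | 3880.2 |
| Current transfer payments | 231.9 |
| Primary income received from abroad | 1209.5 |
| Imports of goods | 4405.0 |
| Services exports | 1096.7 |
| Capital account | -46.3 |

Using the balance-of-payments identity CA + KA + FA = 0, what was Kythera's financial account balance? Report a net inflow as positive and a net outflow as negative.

Goods balance = 3880.2 - 4405.0 = -524.8
Services balance = 1096.7 - 3286.3 = -2189.6
Trade balance (goods + services) = -524.8 + (-2189.6) = -2714.4
Net primary income = 1209.5 - 843.9 = 365.6
Net secondary income = 231.3 - 231.9 = -0.6
Current account = -2714.4 + 365.6 + (-0.6) = -2349.4
Financial account = -(-2349.4 + (-46.3)) = 2395.7

2395.7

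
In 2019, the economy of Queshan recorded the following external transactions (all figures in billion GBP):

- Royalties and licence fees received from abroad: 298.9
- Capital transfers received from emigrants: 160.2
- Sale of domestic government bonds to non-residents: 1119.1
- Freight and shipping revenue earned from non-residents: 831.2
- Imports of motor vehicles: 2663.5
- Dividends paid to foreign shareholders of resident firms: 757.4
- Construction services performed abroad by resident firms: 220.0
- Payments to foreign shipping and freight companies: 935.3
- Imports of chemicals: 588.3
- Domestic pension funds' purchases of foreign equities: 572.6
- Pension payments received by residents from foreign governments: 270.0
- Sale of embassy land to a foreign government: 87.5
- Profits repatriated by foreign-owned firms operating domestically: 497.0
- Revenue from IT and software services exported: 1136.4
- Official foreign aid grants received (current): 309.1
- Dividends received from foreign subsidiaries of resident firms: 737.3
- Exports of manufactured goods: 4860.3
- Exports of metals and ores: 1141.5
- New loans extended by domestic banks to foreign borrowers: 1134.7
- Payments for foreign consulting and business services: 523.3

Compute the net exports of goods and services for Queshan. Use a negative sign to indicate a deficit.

3777.9

Goods: 4860.3 - 2663.5 - 588.3 + 1141.5 = 2750.0
Services: 220.0 - 523.3 + 298.9 - 935.3 + 1136.4 + 831.2 = 1027.9
Trade balance = 2750.0 + 1027.9 = 3777.9
(Excluded from the trade balance — capital account: capital transfers received from emigrants 160.2, sale of embassy land to a foreign government 87.5; financial account: sale of domestic government bonds to non-residents 1119.1, domestic pension funds' purchases of foreign equities 572.6, new loans extended by domestic banks to foreign borrowers 1134.7; primary income: dividends paid to foreign shareholders of resident firms 757.4, profits repatriated by foreign-owned firms operating domestically 497.0, dividends received from foreign subsidiaries of resident firms 737.3; secondary income: pension payments received by residents from foreign governments 270.0, official foreign aid grants received (current) 309.1.)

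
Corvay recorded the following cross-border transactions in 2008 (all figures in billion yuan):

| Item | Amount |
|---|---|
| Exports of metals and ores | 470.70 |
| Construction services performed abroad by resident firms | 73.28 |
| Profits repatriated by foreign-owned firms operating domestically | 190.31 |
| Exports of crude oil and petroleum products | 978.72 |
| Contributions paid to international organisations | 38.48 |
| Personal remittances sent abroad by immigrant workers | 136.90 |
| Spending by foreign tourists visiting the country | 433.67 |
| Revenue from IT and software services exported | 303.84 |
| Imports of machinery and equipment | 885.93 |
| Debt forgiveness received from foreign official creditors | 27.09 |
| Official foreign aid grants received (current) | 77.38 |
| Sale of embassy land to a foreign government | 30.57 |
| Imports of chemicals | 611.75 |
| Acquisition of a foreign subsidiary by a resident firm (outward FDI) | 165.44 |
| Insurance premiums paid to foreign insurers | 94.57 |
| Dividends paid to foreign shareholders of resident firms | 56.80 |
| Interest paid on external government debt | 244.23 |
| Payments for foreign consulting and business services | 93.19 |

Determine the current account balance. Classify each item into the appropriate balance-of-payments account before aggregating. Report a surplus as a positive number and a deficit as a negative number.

-14.57

Goods: 470.70 - 885.93 - 611.75 + 978.72 = -48.26
Services: 433.67 + 303.84 - 93.19 + 73.28 - 94.57 = 623.03
Primary income: -56.80 - 190.31 - 244.23 = -491.34
Secondary income: -136.90 - 38.48 + 77.38 = -98.00
Current account = (-48.26) + 623.03 + (-491.34) + (-98.00) = -14.57
(Excluded from the current account — capital account: debt forgiveness received from foreign official creditors 27.09, sale of embassy land to a foreign government 30.57; financial account: acquisition of a foreign subsidiary by a resident firm (outward FDI) 165.44.)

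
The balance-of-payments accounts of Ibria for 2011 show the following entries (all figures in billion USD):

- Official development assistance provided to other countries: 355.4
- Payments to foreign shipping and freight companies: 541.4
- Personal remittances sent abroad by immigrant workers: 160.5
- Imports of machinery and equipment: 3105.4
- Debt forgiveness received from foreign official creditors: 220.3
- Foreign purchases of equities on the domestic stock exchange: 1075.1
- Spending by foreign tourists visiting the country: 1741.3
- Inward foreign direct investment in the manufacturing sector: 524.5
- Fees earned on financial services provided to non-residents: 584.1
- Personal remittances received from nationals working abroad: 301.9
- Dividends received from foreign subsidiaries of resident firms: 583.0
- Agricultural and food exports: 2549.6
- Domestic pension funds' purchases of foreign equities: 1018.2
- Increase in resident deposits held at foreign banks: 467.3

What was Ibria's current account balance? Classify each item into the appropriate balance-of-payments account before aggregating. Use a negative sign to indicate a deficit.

1597.2

Goods: -3105.4 + 2549.6 = -555.8
Services: 1741.3 + 584.1 - 541.4 = 1784.0
Primary income: 583.0
Secondary income: -355.4 + 301.9 - 160.5 = -214.0
Current account = (-555.8) + 1784.0 + 583.0 + (-214.0) = 1597.2
(Excluded from the current account — capital account: debt forgiveness received from foreign official creditors 220.3; financial account: foreign purchases of equities on the domestic stock exchange 1075.1, inward foreign direct investment in the manufacturing sector 524.5, domestic pension funds' purchases of foreign equities 1018.2, increase in resident deposits held at foreign banks 467.3.)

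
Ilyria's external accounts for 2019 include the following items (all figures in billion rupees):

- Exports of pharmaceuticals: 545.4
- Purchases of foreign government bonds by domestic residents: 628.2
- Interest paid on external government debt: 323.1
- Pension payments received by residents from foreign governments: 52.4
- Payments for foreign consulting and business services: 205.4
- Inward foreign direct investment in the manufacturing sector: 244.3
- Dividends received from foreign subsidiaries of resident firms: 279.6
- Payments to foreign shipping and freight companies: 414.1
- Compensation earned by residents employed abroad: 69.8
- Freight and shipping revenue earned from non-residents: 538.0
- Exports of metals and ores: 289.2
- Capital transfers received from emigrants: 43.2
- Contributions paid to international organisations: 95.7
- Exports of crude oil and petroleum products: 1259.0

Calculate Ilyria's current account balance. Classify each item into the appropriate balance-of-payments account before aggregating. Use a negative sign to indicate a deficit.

Goods: 1259.0 + 289.2 + 545.4 = 2093.6
Services: -414.1 + 538.0 - 205.4 = -81.5
Primary income: 69.8 - 323.1 + 279.6 = 26.3
Secondary income: -95.7 + 52.4 = -43.3
Current account = 2093.6 + (-81.5) + 26.3 + (-43.3) = 1995.1
(Excluded from the current account — financial account: purchases of foreign government bonds by domestic residents 628.2, inward foreign direct investment in the manufacturing sector 244.3; capital account: capital transfers received from emigrants 43.2.)

1995.1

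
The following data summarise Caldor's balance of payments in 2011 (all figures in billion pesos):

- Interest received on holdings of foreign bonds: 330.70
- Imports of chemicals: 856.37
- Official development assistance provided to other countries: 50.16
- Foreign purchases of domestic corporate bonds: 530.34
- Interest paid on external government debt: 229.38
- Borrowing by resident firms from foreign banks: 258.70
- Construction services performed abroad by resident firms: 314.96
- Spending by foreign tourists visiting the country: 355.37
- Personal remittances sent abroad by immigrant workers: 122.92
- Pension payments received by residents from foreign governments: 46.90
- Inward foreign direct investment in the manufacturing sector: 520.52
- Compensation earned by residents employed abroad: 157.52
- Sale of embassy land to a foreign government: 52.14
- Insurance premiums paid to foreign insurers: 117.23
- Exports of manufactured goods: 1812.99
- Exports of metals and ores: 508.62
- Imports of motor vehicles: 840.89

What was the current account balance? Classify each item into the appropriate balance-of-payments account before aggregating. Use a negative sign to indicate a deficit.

Goods: -840.89 + 1812.99 - 856.37 + 508.62 = 624.35
Services: -117.23 + 314.96 + 355.37 = 553.10
Primary income: 157.52 - 229.38 + 330.70 = 258.84
Secondary income: -50.16 + 46.90 - 122.92 = -126.18
Current account = 624.35 + 553.10 + 258.84 + (-126.18) = 1310.11
(Excluded from the current account — financial account: foreign purchases of domestic corporate bonds 530.34, borrowing by resident firms from foreign banks 258.70, inward foreign direct investment in the manufacturing sector 520.52; capital account: sale of embassy land to a foreign government 52.14.)

1310.11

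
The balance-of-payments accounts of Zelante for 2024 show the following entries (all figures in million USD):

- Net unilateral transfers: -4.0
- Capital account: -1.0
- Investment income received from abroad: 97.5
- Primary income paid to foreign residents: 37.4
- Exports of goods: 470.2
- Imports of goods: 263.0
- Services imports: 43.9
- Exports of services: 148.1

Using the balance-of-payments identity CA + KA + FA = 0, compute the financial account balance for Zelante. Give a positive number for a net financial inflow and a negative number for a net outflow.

-366.5

Goods balance = 470.2 - 263.0 = 207.2
Services balance = 148.1 - 43.9 = 104.2
Trade balance (goods + services) = 207.2 + 104.2 = 311.4
Net primary income = 97.5 - 37.4 = 60.1
Net secondary income = -4.0
Current account = 311.4 + 60.1 + (-4.0) = 367.5
Financial account = -(367.5 + (-1.0)) = -366.5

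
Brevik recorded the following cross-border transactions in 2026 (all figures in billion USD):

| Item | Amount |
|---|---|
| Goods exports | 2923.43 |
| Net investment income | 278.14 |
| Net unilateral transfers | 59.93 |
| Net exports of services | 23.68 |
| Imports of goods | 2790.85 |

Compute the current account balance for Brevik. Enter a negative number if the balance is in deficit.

Goods balance = 2923.43 - 2790.85 = 132.58
Services balance = 23.68
Trade balance (goods + services) = 132.58 + 23.68 = 156.26
Net primary income = 278.14
Net secondary income = 59.93
Current account = 156.26 + 278.14 + 59.93 = 494.33

494.33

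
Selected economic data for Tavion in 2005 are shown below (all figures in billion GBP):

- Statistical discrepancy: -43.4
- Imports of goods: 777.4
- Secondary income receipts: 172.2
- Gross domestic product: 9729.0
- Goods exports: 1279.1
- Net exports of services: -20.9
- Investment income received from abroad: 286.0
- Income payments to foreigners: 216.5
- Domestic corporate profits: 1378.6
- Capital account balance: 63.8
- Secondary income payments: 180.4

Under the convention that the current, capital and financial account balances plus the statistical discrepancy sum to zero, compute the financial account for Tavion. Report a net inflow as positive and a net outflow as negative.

Goods balance = 1279.1 - 777.4 = 501.7
Services balance = -20.9
Trade balance (goods + services) = 501.7 + (-20.9) = 480.8
Net primary income = 286.0 - 216.5 = 69.5
Net secondary income = 172.2 - 180.4 = -8.2
Current account = 480.8 + 69.5 + (-8.2) = 542.1
Financial account = -(542.1 + 63.8 + (-43.4)) = -562.5

-562.5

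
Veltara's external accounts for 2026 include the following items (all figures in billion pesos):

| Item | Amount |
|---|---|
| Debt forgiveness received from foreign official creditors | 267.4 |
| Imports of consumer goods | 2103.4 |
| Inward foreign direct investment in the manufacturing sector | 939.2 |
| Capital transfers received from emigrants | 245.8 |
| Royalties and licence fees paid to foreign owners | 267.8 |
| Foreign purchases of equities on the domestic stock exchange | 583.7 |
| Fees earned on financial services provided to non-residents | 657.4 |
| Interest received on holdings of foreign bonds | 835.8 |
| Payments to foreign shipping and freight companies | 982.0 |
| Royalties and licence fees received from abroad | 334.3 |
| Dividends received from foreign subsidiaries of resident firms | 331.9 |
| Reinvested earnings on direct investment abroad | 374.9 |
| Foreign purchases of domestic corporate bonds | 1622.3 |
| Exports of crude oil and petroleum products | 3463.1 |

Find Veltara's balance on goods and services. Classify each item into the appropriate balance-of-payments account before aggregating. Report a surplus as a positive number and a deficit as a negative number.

Goods: -2103.4 + 3463.1 = 1359.7
Services: 334.3 - 267.8 + 657.4 - 982.0 = -258.1
Trade balance = 1359.7 + (-258.1) = 1101.6
(Excluded from the trade balance — capital account: debt forgiveness received from foreign official creditors 267.4, capital transfers received from emigrants 245.8; financial account: inward foreign direct investment in the manufacturing sector 939.2, foreign purchases of equities on the domestic stock exchange 583.7, foreign purchases of domestic corporate bonds 1622.3; primary income: interest received on holdings of foreign bonds 835.8, dividends received from foreign subsidiaries of resident firms 331.9, reinvested earnings on direct investment abroad 374.9.)

1101.6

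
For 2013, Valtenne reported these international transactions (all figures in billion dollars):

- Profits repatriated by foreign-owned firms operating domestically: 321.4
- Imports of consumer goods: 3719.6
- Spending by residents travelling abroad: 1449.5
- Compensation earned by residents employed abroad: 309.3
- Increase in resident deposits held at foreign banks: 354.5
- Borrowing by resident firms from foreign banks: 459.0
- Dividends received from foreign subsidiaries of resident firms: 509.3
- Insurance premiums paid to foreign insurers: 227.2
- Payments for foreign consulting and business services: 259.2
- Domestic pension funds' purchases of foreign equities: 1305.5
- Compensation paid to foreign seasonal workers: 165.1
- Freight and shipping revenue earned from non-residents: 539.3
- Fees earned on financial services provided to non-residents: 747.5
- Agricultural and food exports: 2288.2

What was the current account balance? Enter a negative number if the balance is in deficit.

-1748.4

Goods: 2288.2 - 3719.6 = -1431.4
Services: -259.2 - 1449.5 - 227.2 + 539.3 + 747.5 = -649.1
Primary income: 309.3 - 165.1 - 321.4 + 509.3 = 332.1
Current account = (-1431.4) + (-649.1) + 332.1 = -1748.4
(Excluded from the current account — financial account: increase in resident deposits held at foreign banks 354.5, borrowing by resident firms from foreign banks 459.0, domestic pension funds' purchases of foreign equities 1305.5.)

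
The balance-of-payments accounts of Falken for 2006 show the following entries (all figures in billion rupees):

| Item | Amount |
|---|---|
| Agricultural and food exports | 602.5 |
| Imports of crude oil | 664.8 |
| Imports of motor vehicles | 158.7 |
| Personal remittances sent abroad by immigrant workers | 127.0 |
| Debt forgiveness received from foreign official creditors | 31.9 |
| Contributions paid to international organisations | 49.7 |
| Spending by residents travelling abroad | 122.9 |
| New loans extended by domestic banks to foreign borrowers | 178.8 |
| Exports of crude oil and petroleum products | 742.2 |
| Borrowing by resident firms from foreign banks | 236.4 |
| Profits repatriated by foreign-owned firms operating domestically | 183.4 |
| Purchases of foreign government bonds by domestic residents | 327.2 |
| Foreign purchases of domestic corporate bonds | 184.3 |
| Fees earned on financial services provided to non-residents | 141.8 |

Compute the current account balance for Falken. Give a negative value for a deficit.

180.0

Goods: -664.8 - 158.7 + 742.2 + 602.5 = 521.2
Services: 141.8 - 122.9 = 18.9
Primary income: -183.4
Secondary income: -127.0 - 49.7 = -176.7
Current account = 521.2 + 18.9 + (-183.4) + (-176.7) = 180.0
(Excluded from the current account — capital account: debt forgiveness received from foreign official creditors 31.9; financial account: new loans extended by domestic banks to foreign borrowers 178.8, borrowing by resident firms from foreign banks 236.4, purchases of foreign government bonds by domestic residents 327.2, foreign purchases of domestic corporate bonds 184.3.)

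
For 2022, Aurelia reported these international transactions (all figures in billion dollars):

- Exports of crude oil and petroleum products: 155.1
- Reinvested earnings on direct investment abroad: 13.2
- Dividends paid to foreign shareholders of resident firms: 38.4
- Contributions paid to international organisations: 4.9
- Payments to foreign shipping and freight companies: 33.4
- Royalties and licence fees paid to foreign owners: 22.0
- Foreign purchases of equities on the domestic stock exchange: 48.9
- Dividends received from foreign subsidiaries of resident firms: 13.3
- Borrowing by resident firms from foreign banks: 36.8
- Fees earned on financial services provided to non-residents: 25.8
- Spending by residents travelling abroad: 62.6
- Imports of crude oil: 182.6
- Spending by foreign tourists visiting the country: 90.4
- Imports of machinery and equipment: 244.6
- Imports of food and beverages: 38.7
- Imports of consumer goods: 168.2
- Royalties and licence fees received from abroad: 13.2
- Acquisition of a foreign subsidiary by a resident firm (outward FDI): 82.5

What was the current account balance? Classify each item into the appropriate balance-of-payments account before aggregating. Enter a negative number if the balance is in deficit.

-484.4

Goods: -244.6 - 168.2 - 182.6 - 38.7 + 155.1 = -479.0
Services: 25.8 - 22.0 + 13.2 - 33.4 + 90.4 - 62.6 = 11.4
Primary income: 13.2 - 38.4 + 13.3 = -11.9
Secondary income: -4.9
Current account = (-479.0) + 11.4 + (-11.9) + (-4.9) = -484.4
(Excluded from the current account — financial account: foreign purchases of equities on the domestic stock exchange 48.9, borrowing by resident firms from foreign banks 36.8, acquisition of a foreign subsidiary by a resident firm (outward FDI) 82.5.)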